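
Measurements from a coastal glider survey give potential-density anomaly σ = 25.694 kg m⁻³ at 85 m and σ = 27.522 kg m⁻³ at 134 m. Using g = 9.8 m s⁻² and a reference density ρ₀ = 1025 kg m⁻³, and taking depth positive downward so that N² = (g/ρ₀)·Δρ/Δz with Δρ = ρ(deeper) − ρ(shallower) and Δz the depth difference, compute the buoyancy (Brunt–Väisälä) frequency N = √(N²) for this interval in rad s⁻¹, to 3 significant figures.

Δρ = 1027.522 − 1025.694 = 1.828 kg m⁻³ over Δz = 134 − 85 = 49 m.
N² = (9.8/1025) × (1.828/49) = 3.5668 × 10⁻⁴ s⁻².
N = √(3.5668 × 10⁻⁴) = 0.018886 rad s⁻¹ ≈ 0.0189 rad s⁻¹.

0.0189 rad s⁻¹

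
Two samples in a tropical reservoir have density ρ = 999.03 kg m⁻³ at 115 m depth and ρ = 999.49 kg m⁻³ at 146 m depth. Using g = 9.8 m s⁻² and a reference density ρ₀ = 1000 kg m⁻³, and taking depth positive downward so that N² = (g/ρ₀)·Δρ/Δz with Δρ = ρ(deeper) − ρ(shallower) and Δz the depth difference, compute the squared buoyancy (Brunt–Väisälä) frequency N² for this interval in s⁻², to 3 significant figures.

Δρ = 999.49 − 999.03 = 0.46 kg m⁻³ over Δz = 146 − 115 = 31 m.
N² = (9.8/1000) × (0.46/31) = 1.4542 × 10⁻⁴ s⁻² ≈ 1.45 × 10⁻⁴ s⁻².

1.45 × 10⁻⁴ s⁻²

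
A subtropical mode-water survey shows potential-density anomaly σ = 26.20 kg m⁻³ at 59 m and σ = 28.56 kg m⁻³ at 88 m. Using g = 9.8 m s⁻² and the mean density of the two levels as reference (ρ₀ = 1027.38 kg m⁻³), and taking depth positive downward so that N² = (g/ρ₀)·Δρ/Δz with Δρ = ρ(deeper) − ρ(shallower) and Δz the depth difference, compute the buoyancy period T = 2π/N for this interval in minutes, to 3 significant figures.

Δρ = 1028.56 − 1026.20 = 2.36 kg m⁻³ over Δz = 88 − 59 = 29 m.
N² = (9.8/1027.38) × (2.36/29) = 7.7626 × 10⁻⁴ s⁻².
N = √(7.7626 × 10⁻⁴) = 0.027861 rad s⁻¹, so T = 2π/N = 225.52 s = 3.7587 min ≈ 3.76 min.
A positive N² confirms static stability across the interval.

3.76 min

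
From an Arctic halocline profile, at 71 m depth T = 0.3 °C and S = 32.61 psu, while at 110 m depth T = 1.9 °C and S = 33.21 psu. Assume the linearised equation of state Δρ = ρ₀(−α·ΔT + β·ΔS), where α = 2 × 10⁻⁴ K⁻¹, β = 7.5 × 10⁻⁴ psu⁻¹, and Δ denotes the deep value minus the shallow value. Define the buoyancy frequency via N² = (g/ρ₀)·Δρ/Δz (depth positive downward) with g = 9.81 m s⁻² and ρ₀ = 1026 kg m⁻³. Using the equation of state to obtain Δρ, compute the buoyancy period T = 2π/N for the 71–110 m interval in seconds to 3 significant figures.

ΔT = +1.6 K, ΔS = +0.60 psu (deep − shallow).
Δρ/ρ₀ = −αΔT + βΔS = -3.20 × 10⁻⁴ + 4.50 × 10⁻⁴ = 1.30 × 10⁻⁴, so Δρ ≈ 0.1334 kg m⁻³.
N² = (g/ρ₀)·Δρ/Δz = g·(Δρ/ρ₀)/Δz = 9.81 × 1.30 × 10⁻⁴ / 39 = 3.2700 × 10⁻⁵ s⁻².
N = √(3.2700 × 10⁻⁵) = 5.7184 × 10⁻³ rad s⁻¹ → T = 2π/N = 1.0988 × 10³ s ≈ 1.10 × 10³ s.

1.10 × 10³ s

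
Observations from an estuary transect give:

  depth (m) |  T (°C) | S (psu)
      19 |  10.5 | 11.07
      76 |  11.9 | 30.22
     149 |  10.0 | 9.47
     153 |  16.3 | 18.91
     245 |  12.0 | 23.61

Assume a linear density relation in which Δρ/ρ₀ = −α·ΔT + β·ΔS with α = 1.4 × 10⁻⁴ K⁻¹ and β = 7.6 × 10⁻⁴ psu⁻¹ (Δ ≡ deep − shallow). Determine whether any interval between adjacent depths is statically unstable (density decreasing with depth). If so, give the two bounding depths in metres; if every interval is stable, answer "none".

76–149 m

Evaluate Δρ/ρ₀ = −αΔT + βΔS across each adjacent pair:
  19–76 m: −αΔT+βΔS = −(1.4 × 10⁻⁴)(+1.4)+(7.6 × 10⁻⁴)(+19.15) = 0.014 → stable
  76–149 m: −αΔT+βΔS = −(1.4 × 10⁻⁴)(-1.9)+(7.6 × 10⁻⁴)(-20.75) = -0.016 → UNSTABLE
  149–153 m: −αΔT+βΔS = −(1.4 × 10⁻⁴)(+6.3)+(7.6 × 10⁻⁴)(+9.44) = 6.3 × 10⁻³ → stable
  153–245 m: −αΔT+βΔS = −(1.4 × 10⁻⁴)(-4.3)+(7.6 × 10⁻⁴)(+4.70) = 4.2 × 10⁻³ → stable
The 76–149 m interval has Δρ < 0: lighter water underlies denser water.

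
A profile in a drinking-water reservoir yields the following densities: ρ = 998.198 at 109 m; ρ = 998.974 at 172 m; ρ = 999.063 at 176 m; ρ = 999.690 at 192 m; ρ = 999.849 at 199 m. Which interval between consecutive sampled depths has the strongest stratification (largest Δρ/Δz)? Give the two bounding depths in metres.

Compute the density gradient over each adjacent pair:
  109–172 m: Δρ/Δz = 0.776/63 = 0.012 kg m⁻⁴
  172–176 m: Δρ/Δz = 0.089/4 = 0.022 kg m⁻⁴
  176–192 m: Δρ/Δz = 0.627/16 = 0.039 kg m⁻⁴
  192–199 m: Δρ/Δz = 0.159/7 = 0.023 kg m⁻⁴
The largest gradient is in the 176–192 m interval — the pycnocline.

176–192 m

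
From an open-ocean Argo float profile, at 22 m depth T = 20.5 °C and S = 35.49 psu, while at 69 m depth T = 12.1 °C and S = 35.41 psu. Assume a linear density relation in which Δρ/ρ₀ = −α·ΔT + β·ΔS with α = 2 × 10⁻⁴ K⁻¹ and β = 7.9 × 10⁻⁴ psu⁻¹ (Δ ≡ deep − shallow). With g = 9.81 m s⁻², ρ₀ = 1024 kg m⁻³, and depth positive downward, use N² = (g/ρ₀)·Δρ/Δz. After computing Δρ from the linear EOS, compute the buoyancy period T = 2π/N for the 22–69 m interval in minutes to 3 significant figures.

ΔT = -8.4 K, ΔS = -0.08 psu (deep − shallow).
Δρ/ρ₀ = −αΔT + βΔS = 1.68 × 10⁻³ − 6.32 × 10⁻⁵ = 1.6168 × 10⁻³, so Δρ ≈ 1.656 kg m⁻³.
N² = (g/ρ₀)·Δρ/Δz = g·(Δρ/ρ₀)/Δz = 9.81 × 1.6168 × 10⁻³ / 47 = 3.3746 × 10⁻⁴ s⁻².
N = √(3.3746 × 10⁻⁴) = 0.018370 rad s⁻¹ → T = 2π/N = 342.04 s = 5.7007 min ≈ 5.70 min.

5.70 min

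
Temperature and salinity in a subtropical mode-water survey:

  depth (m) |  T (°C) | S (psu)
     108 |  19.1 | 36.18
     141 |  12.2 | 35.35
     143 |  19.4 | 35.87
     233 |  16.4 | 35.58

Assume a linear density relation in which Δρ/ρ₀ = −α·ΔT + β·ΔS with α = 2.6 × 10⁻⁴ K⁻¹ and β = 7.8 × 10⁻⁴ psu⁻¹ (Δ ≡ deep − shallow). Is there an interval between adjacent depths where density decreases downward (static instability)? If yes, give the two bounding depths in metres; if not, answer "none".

141–143 m

Evaluate Δρ/ρ₀ = −αΔT + βΔS across each adjacent pair:
  108–141 m: −αΔT+βΔS = −(2.6 × 10⁻⁴)(-6.9)+(7.8 × 10⁻⁴)(-0.83) = 1.1 × 10⁻³ → stable
  141–143 m: −αΔT+βΔS = −(2.6 × 10⁻⁴)(+7.2)+(7.8 × 10⁻⁴)(+0.52) = -1.5 × 10⁻³ → UNSTABLE
  143–233 m: −αΔT+βΔS = −(2.6 × 10⁻⁴)(-3.0)+(7.8 × 10⁻⁴)(-0.29) = 5.5 × 10⁻⁴ → stable
The 141–143 m interval has Δρ < 0: lighter water underlies denser water.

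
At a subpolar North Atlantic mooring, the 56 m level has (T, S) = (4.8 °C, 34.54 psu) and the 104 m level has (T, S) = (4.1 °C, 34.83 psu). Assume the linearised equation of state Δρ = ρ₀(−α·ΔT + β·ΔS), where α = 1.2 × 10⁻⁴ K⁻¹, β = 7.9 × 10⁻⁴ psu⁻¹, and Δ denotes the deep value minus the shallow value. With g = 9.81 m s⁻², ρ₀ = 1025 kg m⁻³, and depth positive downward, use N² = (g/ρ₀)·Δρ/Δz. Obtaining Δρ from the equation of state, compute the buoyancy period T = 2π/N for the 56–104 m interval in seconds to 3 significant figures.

ΔT = -0.7 K, ΔS = +0.29 psu (deep − shallow).
Δρ/ρ₀ = −αΔT + βΔS = 8.40 × 10⁻⁵ + 2.291 × 10⁻⁴ = 3.131 × 10⁻⁴, so Δρ ≈ 0.3209 kg m⁻³.
N² = (g/ρ₀)·Δρ/Δz = g·(Δρ/ρ₀)/Δz = 9.81 × 3.131 × 10⁻⁴ / 48 = 6.3990 × 10⁻⁵ s⁻².
N = √(6.3990 × 10⁻⁵) = 7.9994 × 10⁻³ rad s⁻¹ → T = 2π/N = 785.46 s ≈ 785 s.

785 s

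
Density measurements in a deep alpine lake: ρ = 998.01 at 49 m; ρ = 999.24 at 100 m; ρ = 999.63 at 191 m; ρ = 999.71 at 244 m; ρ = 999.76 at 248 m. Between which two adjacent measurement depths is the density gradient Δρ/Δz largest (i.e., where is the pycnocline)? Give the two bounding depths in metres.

Compute the density gradient over each adjacent pair:
  49–100 m: Δρ/Δz = 1.23/51 = 0.024 kg m⁻⁴
  100–191 m: Δρ/Δz = 0.39/91 = 4.3 × 10⁻³ kg m⁻⁴
  191–244 m: Δρ/Δz = 0.08/53 = 1.5 × 10⁻³ kg m⁻⁴
  244–248 m: Δρ/Δz = 0.05/4 = 0.013 kg m⁻⁴
The largest gradient is in the 49–100 m interval — the pycnocline.

49–100 m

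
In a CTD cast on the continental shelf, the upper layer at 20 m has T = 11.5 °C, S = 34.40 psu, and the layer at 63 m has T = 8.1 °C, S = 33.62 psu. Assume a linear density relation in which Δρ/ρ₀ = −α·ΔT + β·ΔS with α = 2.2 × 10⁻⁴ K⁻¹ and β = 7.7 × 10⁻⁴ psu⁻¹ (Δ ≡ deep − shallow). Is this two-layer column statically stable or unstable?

stable

ΔT = 8.1 − 11.5 = -3.4 K and ΔS = 33.62 − 34.40 = -0.78 psu (deep − shallow).
−αΔT = 7.48 × 10⁻⁴; βΔS = -6.006 × 10⁻⁴; sum Δρ/ρ₀ = 1.474 × 10⁻⁴.
Δρ/ρ₀ > 0, so Δρ > 0: deeper water is denser → statically stable.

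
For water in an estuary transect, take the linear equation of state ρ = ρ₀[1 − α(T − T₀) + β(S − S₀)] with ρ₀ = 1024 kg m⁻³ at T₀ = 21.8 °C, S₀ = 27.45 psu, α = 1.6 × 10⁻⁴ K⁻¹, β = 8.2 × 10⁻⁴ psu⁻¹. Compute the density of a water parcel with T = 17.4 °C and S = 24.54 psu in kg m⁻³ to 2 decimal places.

T − T₀ = -4.4 K, S − S₀ = -2.91 psu.
Bracket = 1 − α·(-4.4) + β·(-2.91) = 1 + (-1.6822 × 10⁻³) = 0.9983178.
ρ = 1024 × 0.9983178 = 1022.28 kg m⁻³.

1022.28 kg m⁻³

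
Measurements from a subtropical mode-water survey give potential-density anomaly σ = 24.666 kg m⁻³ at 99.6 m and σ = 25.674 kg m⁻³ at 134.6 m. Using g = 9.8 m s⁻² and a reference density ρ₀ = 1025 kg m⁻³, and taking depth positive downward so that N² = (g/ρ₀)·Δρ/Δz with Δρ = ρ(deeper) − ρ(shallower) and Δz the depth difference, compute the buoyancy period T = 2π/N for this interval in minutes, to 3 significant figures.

6.31 min

Δρ = 1025.674 − 1024.666 = 1.008 kg m⁻³ over Δz = 134.6 − 99.6 = 35 m.
N² = (9.8/1025) × (1.008/35) = 2.7536 × 10⁻⁴ s⁻².
N = √(2.7536 × 10⁻⁴) = 0.016594 rad s⁻¹, so T = 2π/N = 378.64 s = 6.3107 min ≈ 6.31 min.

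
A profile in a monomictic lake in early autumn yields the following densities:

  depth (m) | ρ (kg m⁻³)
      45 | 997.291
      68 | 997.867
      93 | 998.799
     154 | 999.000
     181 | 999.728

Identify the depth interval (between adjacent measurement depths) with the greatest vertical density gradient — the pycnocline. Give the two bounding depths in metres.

68–93 m

Compute the density gradient over each adjacent pair:
  45–68 m: Δρ/Δz = 0.576/23 = 0.025 kg m⁻⁴
  68–93 m: Δρ/Δz = 0.932/25 = 0.037 kg m⁻⁴
  93–154 m: Δρ/Δz = 0.201/61 = 3.3 × 10⁻³ kg m⁻⁴
  154–181 m: Δρ/Δz = 0.728/27 = 0.027 kg m⁻⁴
The largest gradient is in the 68–93 m interval — the pycnocline.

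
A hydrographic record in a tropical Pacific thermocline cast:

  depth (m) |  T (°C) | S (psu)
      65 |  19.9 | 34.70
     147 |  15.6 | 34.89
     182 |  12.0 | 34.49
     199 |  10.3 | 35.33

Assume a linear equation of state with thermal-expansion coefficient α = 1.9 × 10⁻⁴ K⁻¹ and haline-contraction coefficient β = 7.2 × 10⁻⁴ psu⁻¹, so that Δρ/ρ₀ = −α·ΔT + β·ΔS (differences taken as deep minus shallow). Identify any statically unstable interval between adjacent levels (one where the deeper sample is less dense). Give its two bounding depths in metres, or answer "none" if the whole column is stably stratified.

none

Evaluate Δρ/ρ₀ = −αΔT + βΔS across each adjacent pair:
  65–147 m: −αΔT+βΔS = −(1.9 × 10⁻⁴)(-4.3)+(7.2 × 10⁻⁴)(+0.19) = 9.5 × 10⁻⁴ → stable
  147–182 m: −αΔT+βΔS = −(1.9 × 10⁻⁴)(-3.6)+(7.2 × 10⁻⁴)(-0.40) = 4.0 × 10⁻⁴ → stable
  182–199 m: −αΔT+βΔS = −(1.9 × 10⁻⁴)(-1.7)+(7.2 × 10⁻⁴)(+0.84) = 9.3 × 10⁻⁴ → stable
Every interval has Δρ > 0: the column is stably stratified throughout.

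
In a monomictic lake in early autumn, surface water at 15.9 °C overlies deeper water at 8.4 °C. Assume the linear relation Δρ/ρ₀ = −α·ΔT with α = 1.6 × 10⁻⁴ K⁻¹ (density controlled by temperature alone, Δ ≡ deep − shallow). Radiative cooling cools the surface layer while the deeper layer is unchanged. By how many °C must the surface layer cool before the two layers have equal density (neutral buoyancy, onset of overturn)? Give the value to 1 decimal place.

With temperature the only control, equal density requires T_surf′ = T_deep.
T_surf′ = 8.4 °C.
Cooling required: 15.9 − 8.4 = 7.5 °C.

7.5 °C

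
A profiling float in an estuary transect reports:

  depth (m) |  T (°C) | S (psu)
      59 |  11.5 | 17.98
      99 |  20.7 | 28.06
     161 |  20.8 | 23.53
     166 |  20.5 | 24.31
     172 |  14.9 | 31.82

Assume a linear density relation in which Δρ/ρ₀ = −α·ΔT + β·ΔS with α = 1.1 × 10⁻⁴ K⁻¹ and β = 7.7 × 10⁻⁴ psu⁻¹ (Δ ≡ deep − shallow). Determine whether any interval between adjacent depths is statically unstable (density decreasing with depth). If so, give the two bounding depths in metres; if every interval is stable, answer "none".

99–161 m

Evaluate Δρ/ρ₀ = −αΔT + βΔS across each adjacent pair:
  59–99 m: −αΔT+βΔS = −(1.1 × 10⁻⁴)(+9.2)+(7.7 × 10⁻⁴)(+10.08) = 6.7 × 10⁻³ → stable
  99–161 m: −αΔT+βΔS = −(1.1 × 10⁻⁴)(+0.1)+(7.7 × 10⁻⁴)(-4.53) = -3.5 × 10⁻³ → UNSTABLE
  161–166 m: −αΔT+βΔS = −(1.1 × 10⁻⁴)(-0.3)+(7.7 × 10⁻⁴)(+0.78) = 6.3 × 10⁻⁴ → stable
  166–172 m: −αΔT+βΔS = −(1.1 × 10⁻⁴)(-5.6)+(7.7 × 10⁻⁴)(+7.51) = 6.4 × 10⁻³ → stable
The 99–161 m interval has Δρ < 0: lighter water underlies denser water.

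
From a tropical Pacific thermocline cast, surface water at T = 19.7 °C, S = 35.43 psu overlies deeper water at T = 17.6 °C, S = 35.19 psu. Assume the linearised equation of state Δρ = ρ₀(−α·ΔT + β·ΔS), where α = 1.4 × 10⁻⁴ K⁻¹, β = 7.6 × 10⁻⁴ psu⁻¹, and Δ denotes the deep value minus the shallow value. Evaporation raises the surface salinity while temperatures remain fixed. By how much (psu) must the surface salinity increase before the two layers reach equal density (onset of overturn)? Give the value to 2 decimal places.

Neutral buoyancy requires −α(T_deep − T_surf) + β(S_deep − S_surf′) = 0.
S_surf′ = S_deep − (α/β)·ΔT = 35.19 − (1.4 × 10⁻⁴/7.6 × 10⁻⁴)·(-2.1) = 35.5768 psu.
Increase required: 35.5768 − 35.43 = 0.1468 psu.

0.15 psu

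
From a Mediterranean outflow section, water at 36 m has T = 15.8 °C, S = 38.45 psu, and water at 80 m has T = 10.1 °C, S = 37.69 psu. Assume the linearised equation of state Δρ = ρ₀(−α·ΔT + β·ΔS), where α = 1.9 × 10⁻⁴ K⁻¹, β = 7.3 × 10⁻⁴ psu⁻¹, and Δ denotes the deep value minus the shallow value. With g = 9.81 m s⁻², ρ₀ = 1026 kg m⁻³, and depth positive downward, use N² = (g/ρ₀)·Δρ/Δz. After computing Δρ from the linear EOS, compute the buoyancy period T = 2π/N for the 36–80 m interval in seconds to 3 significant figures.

579 s

ΔT = -5.7 K, ΔS = -0.76 psu (deep − shallow).
Δρ/ρ₀ = −αΔT + βΔS = 1.083 × 10⁻³ − 5.548 × 10⁻⁴ = 5.282 × 10⁻⁴, so Δρ ≈ 0.5419 kg m⁻³.
N² = (g/ρ₀)·Δρ/Δz = g·(Δρ/ρ₀)/Δz = 9.81 × 5.282 × 10⁻⁴ / 44 = 1.1776 × 10⁻⁴ s⁻².
N = √(1.1776 × 10⁻⁴) = 0.010852 rad s⁻¹ → T = 2π/N = 578.99 s ≈ 579 s.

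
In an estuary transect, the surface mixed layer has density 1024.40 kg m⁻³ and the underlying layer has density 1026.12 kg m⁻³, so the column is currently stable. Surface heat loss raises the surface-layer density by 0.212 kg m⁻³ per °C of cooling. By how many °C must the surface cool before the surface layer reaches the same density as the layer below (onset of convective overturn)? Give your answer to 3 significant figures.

8.11 °C

Density deficit of the surface layer: 1026.12 − 1024.40 = 1.72 kg m⁻³.
Required change = 1.72 / 0.212 = 8.11 °C.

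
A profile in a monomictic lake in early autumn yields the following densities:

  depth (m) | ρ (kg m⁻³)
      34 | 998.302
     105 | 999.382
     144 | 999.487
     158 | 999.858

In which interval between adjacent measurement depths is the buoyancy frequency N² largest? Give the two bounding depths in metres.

Compute the density gradient over each adjacent pair:
  34–105 m: Δρ/Δz = 1.080/71 = 0.015 kg m⁻⁴
  105–144 m: Δρ/Δz = 0.105/39 = 2.7 × 10⁻³ kg m⁻⁴
  144–158 m: Δρ/Δz = 0.371/14 = 0.026 kg m⁻⁴
The largest gradient is in the 144–158 m interval — the pycnocline.

144–158 m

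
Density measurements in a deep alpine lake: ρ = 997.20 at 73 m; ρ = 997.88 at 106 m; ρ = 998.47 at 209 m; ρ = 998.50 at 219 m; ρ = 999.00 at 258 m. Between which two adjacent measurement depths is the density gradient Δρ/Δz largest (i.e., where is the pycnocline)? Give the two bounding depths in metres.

73–106 m

Compute the density gradient over each adjacent pair:
  73–106 m: Δρ/Δz = 0.68/33 = 0.021 kg m⁻⁴
  106–209 m: Δρ/Δz = 0.59/103 = 5.7 × 10⁻³ kg m⁻⁴
  209–219 m: Δρ/Δz = 0.03/10 = 3.0 × 10⁻³ kg m⁻⁴
  219–258 m: Δρ/Δz = 0.50/39 = 0.013 kg m⁻⁴
The largest gradient is in the 73–106 m interval — the pycnocline.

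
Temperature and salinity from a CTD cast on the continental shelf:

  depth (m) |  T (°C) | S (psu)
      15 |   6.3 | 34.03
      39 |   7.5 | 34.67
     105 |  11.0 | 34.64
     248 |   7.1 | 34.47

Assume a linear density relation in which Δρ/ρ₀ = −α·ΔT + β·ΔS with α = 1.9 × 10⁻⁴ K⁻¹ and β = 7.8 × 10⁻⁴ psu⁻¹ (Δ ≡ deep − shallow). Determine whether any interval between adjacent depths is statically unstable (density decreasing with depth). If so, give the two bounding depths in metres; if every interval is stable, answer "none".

Evaluate Δρ/ρ₀ = −αΔT + βΔS across each adjacent pair:
  15–39 m: −αΔT+βΔS = −(1.9 × 10⁻⁴)(+1.2)+(7.8 × 10⁻⁴)(+0.64) = 2.7 × 10⁻⁴ → stable
  39–105 m: −αΔT+βΔS = −(1.9 × 10⁻⁴)(+3.5)+(7.8 × 10⁻⁴)(-0.03) = -6.9 × 10⁻⁴ → UNSTABLE
  105–248 m: −αΔT+βΔS = −(1.9 × 10⁻⁴)(-3.9)+(7.8 × 10⁻⁴)(-0.17) = 6.1 × 10⁻⁴ → stable
The 39–105 m interval has Δρ < 0: lighter water underlies denser water.

39–105 m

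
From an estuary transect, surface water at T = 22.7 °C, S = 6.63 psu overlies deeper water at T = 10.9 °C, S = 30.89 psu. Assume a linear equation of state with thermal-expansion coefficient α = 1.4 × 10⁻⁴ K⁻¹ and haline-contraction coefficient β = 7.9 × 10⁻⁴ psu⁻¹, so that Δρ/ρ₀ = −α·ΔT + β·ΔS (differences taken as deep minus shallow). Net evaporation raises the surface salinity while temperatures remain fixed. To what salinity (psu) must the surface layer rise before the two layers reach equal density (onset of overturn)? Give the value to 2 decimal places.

Neutral buoyancy requires −α(T_deep − T_surf) + β(S_deep − S_surf′) = 0.
S_surf′ = S_deep − (α/β)·ΔT = 30.89 − (1.4 × 10⁻⁴/7.9 × 10⁻⁴)·(-11.8) = 32.9811 psu.
Increase required: 32.9811 − 6.63 = 26.3511 psu.

32.98 psu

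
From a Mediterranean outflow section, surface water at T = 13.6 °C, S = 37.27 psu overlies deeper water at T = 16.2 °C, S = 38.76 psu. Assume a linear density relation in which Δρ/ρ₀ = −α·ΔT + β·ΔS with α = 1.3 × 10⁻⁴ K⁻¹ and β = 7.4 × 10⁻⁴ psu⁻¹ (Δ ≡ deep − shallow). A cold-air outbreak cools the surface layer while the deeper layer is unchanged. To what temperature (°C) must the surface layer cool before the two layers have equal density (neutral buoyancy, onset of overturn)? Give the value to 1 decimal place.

7.7 °C

Neutral buoyancy requires Δρ = 0, i.e. −α(T_deep − T_surf′) + β(S_deep − S_surf) = 0.
T_surf′ = T_deep − (β/α)·ΔS = 16.2 − (7.4 × 10⁻⁴/1.3 × 10⁻⁴)·(+1.49) = 7.718 °C.
Cooling required: 13.6 − (7.718) = 5.882 °C.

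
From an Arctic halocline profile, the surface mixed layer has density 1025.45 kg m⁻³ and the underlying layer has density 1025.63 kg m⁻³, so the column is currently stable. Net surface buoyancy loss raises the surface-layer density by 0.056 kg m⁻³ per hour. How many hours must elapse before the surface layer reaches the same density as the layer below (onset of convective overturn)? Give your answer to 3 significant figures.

3.21 hours

Density deficit of the surface layer: 1025.63 − 1025.45 = 0.18 kg m⁻³.
Required change = 0.18 / 0.056 = 3.21 hours.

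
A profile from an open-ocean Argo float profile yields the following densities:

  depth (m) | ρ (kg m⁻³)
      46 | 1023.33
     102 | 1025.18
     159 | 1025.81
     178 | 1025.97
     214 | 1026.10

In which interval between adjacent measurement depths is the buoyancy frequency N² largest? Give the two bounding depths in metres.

Compute the density gradient over each adjacent pair:
  46–102 m: Δρ/Δz = 1.85/56 = 0.033 kg m⁻⁴
  102–159 m: Δρ/Δz = 0.63/57 = 0.011 kg m⁻⁴
  159–178 m: Δρ/Δz = 0.16/19 = 8.4 × 10⁻³ kg m⁻⁴
  178–214 m: Δρ/Δz = 0.13/36 = 3.6 × 10⁻³ kg m⁻⁴
The largest gradient is in the 46–102 m interval — the pycnocline.

46–102 m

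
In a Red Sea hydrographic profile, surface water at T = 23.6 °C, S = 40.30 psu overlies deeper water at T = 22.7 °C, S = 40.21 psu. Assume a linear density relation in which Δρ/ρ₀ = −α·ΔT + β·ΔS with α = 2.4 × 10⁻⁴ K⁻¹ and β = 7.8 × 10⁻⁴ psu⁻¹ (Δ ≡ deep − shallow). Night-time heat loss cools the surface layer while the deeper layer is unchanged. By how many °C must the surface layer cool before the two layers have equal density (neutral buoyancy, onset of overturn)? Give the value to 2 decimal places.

0.61 °C

Neutral buoyancy requires Δρ = 0, i.e. −α(T_deep − T_surf′) + β(S_deep − S_surf) = 0.
T_surf′ = T_deep − (β/α)·ΔS = 22.7 − (7.8 × 10⁻⁴/2.4 × 10⁻⁴)·(-0.09) = 22.9925 °C.
Cooling required: 23.6 − (22.9925) = 0.6075 °C.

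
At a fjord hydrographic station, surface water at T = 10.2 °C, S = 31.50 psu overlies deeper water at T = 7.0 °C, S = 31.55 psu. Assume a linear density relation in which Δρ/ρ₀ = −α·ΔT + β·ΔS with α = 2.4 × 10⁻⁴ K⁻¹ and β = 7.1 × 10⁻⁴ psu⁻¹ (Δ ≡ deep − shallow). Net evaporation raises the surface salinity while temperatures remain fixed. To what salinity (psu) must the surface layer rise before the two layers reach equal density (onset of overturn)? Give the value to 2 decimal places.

32.63 psu

Neutral buoyancy requires −α(T_deep − T_surf) + β(S_deep − S_surf′) = 0.
S_surf′ = S_deep − (α/β)·ΔT = 31.55 − (2.4 × 10⁻⁴/7.1 × 10⁻⁴)·(-3.2) = 32.6317 psu.
Increase required: 32.6317 − 31.50 = 1.1317 psu.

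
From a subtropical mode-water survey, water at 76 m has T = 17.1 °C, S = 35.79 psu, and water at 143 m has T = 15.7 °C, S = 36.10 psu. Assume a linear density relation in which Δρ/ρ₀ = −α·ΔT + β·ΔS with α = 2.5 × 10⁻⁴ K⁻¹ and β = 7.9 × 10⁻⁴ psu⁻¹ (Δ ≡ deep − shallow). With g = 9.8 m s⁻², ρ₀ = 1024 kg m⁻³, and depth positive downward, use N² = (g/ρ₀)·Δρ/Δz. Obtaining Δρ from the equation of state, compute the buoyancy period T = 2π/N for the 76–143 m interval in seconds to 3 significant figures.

674 s

ΔT = -1.4 K, ΔS = +0.31 psu (deep − shallow).
Δρ/ρ₀ = −αΔT + βΔS = 3.50 × 10⁻⁴ + 2.449 × 10⁻⁴ = 5.949 × 10⁻⁴, so Δρ ≈ 0.6092 kg m⁻³.
N² = (g/ρ₀)·Δρ/Δz = g·(Δρ/ρ₀)/Δz = 9.8 × 5.949 × 10⁻⁴ / 67 = 8.7015 × 10⁻⁵ s⁻².
N = √(8.7015 × 10⁻⁵) = 9.3282 × 10⁻³ rad s⁻¹ → T = 2π/N = 673.57 s ≈ 674 s.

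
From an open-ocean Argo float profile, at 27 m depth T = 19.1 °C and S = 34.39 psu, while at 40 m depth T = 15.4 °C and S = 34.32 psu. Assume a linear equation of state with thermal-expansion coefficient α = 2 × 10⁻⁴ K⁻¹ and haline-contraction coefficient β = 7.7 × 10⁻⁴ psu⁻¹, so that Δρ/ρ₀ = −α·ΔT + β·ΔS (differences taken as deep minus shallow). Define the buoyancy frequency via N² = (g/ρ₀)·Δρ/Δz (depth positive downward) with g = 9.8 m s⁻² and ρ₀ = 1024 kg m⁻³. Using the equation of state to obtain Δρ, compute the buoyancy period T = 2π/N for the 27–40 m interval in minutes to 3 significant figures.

4.60 min

ΔT = -3.7 K, ΔS = -0.07 psu (deep − shallow).
Δρ/ρ₀ = −αΔT + βΔS = 7.40 × 10⁻⁴ − 5.39 × 10⁻⁵ = 6.861 × 10⁻⁴, so Δρ ≈ 0.7026 kg m⁻³.
N² = (g/ρ₀)·Δρ/Δz = g·(Δρ/ρ₀)/Δz = 9.8 × 6.861 × 10⁻⁴ / 13 = 5.1721 × 10⁻⁴ s⁻².
N = √(5.1721 × 10⁻⁴) = 0.022742 rad s⁻¹ → T = 2π/N = 276.28 s = 4.6047 min ≈ 4.60 min.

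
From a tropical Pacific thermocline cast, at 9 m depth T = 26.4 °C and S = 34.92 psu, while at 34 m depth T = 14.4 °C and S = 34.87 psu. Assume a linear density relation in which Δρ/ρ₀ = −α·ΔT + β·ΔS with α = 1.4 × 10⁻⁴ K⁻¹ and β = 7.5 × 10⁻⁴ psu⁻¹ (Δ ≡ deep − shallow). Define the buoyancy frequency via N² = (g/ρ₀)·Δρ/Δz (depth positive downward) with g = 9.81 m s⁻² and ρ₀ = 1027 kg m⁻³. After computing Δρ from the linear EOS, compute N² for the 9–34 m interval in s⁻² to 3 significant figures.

ΔT = -12.0 K, ΔS = -0.05 psu (deep − shallow).
Δρ/ρ₀ = −αΔT + βΔS = 1.68 × 10⁻³ − 3.75 × 10⁻⁵ = 1.6425 × 10⁻³, so Δρ ≈ 1.687 kg m⁻³.
N² = (g/ρ₀)·Δρ/Δz = g·(Δρ/ρ₀)/Δz = 9.81 × 1.6425 × 10⁻³ / 25 = 6.4452 × 10⁻⁴ s⁻² ≈ 6.45 × 10⁻⁴ s⁻².

6.45 × 10⁻⁴ s⁻²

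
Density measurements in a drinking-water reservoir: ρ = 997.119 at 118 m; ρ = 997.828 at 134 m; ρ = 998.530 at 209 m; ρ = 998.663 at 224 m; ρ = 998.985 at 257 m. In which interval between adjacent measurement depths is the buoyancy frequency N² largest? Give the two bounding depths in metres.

118–134 m

Compute the density gradient over each adjacent pair:
  118–134 m: Δρ/Δz = 0.709/16 = 0.044 kg m⁻⁴
  134–209 m: Δρ/Δz = 0.702/75 = 9.4 × 10⁻³ kg m⁻⁴
  209–224 m: Δρ/Δz = 0.133/15 = 8.9 × 10⁻³ kg m⁻⁴
  224–257 m: Δρ/Δz = 0.322/33 = 9.8 × 10⁻³ kg m⁻⁴
The largest gradient is in the 118–134 m interval — the pycnocline.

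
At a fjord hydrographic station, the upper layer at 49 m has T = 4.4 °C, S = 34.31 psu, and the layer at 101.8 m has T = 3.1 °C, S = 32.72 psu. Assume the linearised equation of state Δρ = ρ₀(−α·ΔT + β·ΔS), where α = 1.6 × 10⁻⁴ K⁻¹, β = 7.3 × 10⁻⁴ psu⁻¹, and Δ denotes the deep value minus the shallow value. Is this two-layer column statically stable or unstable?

ΔT = 3.1 − 4.4 = -1.3 K and ΔS = 32.72 − 34.31 = -1.59 psu (deep − shallow).
−αΔT = 2.08 × 10⁻⁴; βΔS = -1.1607 × 10⁻³; sum Δρ/ρ₀ = -9.527 × 10⁻⁴.
Δρ/ρ₀ < 0, so Δρ < 0: deeper water is lighter → statically unstable; the column would overturn.

unstable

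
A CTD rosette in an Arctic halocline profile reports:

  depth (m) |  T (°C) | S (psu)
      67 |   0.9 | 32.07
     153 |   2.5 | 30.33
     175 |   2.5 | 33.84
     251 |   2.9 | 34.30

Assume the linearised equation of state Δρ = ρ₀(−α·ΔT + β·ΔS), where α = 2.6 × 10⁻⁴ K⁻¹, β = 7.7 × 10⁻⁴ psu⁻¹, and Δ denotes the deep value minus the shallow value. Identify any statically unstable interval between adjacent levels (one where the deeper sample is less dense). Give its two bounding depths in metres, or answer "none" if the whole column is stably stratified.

67–153 m

Evaluate Δρ/ρ₀ = −αΔT + βΔS across each adjacent pair:
  67–153 m: −αΔT+βΔS = −(2.6 × 10⁻⁴)(+1.6)+(7.7 × 10⁻⁴)(-1.74) = -1.8 × 10⁻³ → UNSTABLE
  153–175 m: −αΔT+βΔS = −(2.6 × 10⁻⁴)(+0.0)+(7.7 × 10⁻⁴)(+3.51) = 2.7 × 10⁻³ → stable
  175–251 m: −αΔT+βΔS = −(2.6 × 10⁻⁴)(+0.4)+(7.7 × 10⁻⁴)(+0.46) = 2.5 × 10⁻⁴ → stable
The 67–153 m interval has Δρ < 0: lighter water underlies denser water.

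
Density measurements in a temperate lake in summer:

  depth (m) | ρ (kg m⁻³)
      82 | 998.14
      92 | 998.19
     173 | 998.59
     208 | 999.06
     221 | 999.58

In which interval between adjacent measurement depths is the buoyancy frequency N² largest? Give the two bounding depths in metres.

Compute the density gradient over each adjacent pair:
  82–92 m: Δρ/Δz = 0.05/10 = 5.0 × 10⁻³ kg m⁻⁴
  92–173 m: Δρ/Δz = 0.40/81 = 4.9 × 10⁻³ kg m⁻⁴
  173–208 m: Δρ/Δz = 0.47/35 = 0.013 kg m⁻⁴
  208–221 m: Δρ/Δz = 0.52/13 = 0.040 kg m⁻⁴
The largest gradient is in the 208–221 m interval — the pycnocline.

208–221 m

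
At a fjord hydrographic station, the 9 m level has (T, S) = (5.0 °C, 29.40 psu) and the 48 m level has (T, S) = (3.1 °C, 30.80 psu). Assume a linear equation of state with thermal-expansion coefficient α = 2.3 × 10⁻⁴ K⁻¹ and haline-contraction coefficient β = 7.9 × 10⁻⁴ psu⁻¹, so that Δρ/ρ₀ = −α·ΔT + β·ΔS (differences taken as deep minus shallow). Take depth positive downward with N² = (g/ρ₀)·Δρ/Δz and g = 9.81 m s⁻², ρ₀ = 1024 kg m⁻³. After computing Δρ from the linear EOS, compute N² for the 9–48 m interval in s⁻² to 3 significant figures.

ΔT = -1.9 K, ΔS = +1.40 psu (deep − shallow).
Δρ/ρ₀ = −αΔT + βΔS = 4.37 × 10⁻⁴ + 1.106 × 10⁻³ = 1.543 × 10⁻³, so Δρ ≈ 1.580 kg m⁻³.
N² = (g/ρ₀)·Δρ/Δz = g·(Δρ/ρ₀)/Δz = 9.81 × 1.543 × 10⁻³ / 39 = 3.8812 × 10⁻⁴ s⁻² ≈ 3.88 × 10⁻⁴ s⁻².

3.88 × 10⁻⁴ s⁻²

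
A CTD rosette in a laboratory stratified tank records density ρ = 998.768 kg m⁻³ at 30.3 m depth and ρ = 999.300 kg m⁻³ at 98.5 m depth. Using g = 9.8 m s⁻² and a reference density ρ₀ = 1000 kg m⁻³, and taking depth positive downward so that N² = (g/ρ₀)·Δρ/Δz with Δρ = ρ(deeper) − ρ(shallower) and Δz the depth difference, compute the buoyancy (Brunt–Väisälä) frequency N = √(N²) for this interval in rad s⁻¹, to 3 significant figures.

Δρ = 999.300 − 998.768 = 0.532 kg m⁻³ over Δz = 98.5 − 30.3 = 68.2 m.
N² = (9.8/1000) × (0.532/68.2) = 7.6446 × 10⁻⁵ s⁻².
N = √(7.6446 × 10⁻⁵) = 8.7433 × 10⁻³ rad s⁻¹ ≈ 8.74 × 10⁻³ rad s⁻¹.

8.74 × 10⁻³ rad s⁻¹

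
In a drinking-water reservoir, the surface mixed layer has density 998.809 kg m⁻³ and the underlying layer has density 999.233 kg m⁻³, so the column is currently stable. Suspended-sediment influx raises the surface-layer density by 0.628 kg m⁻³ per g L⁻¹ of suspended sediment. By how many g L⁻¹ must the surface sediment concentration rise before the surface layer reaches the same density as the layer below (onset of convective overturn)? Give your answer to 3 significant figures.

0.675 g L⁻¹

Density deficit of the surface layer: 999.233 − 998.809 = 0.424 kg m⁻³.
Required change = 0.424 / 0.628 = 0.675 g L⁻¹.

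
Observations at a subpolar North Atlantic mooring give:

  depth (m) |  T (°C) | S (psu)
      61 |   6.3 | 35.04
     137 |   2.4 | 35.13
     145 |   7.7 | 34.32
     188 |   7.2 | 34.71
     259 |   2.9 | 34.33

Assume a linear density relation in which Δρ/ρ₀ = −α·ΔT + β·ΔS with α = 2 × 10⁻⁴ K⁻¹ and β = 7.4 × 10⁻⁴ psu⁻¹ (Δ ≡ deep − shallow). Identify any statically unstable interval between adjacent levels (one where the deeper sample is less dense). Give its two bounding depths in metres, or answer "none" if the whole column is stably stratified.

137–145 m

Evaluate Δρ/ρ₀ = −αΔT + βΔS across each adjacent pair:
  61–137 m: −αΔT+βΔS = −(2 × 10⁻⁴)(-3.9)+(7.4 × 10⁻⁴)(+0.09) = 8.5 × 10⁻⁴ → stable
  137–145 m: −αΔT+βΔS = −(2 × 10⁻⁴)(+5.3)+(7.4 × 10⁻⁴)(-0.81) = -1.7 × 10⁻³ → UNSTABLE
  145–188 m: −αΔT+βΔS = −(2 × 10⁻⁴)(-0.5)+(7.4 × 10⁻⁴)(+0.39) = 3.9 × 10⁻⁴ → stable
  188–259 m: −αΔT+βΔS = −(2 × 10⁻⁴)(-4.3)+(7.4 × 10⁻⁴)(-0.38) = 5.8 × 10⁻⁴ → stable
The 137–145 m interval has Δρ < 0: lighter water underlies denser water.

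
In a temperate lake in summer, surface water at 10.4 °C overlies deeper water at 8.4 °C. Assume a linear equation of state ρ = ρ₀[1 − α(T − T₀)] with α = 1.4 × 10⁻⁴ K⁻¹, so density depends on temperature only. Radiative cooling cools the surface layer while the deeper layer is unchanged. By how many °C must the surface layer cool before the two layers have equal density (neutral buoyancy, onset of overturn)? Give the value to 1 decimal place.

2.0 °C

With temperature the only control, equal density requires T_surf′ = T_deep.
T_surf′ = 8.4 °C.
Cooling required: 10.4 − 8.4 = 2.0 °C.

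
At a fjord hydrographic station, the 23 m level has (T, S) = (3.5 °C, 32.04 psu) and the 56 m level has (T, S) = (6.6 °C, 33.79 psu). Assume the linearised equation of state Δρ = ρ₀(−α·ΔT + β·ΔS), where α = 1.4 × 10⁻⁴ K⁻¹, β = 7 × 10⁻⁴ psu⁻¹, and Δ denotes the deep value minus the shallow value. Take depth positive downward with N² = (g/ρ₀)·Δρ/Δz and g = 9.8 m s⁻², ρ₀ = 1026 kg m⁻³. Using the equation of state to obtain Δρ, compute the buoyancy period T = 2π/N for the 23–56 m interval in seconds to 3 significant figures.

410 s

ΔT = +3.1 K, ΔS = +1.75 psu (deep − shallow).
Δρ/ρ₀ = −αΔT + βΔS = -4.34 × 10⁻⁴ + 1.225 × 10⁻³ = 7.91 × 10⁻⁴, so Δρ ≈ 0.8116 kg m⁻³.
N² = (g/ρ₀)·Δρ/Δz = g·(Δρ/ρ₀)/Δz = 9.8 × 7.91 × 10⁻⁴ / 33 = 2.3490 × 10⁻⁴ s⁻².
N = √(2.3490 × 10⁻⁴) = 0.015326 rad s⁻¹ → T = 2π/N = 409.97 s ≈ 410 s.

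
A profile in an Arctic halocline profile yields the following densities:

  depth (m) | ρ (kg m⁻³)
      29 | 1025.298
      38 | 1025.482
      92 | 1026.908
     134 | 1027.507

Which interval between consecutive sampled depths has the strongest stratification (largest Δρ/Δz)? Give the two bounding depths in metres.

Compute the density gradient over each adjacent pair:
  29–38 m: Δρ/Δz = 0.184/9 = 0.020 kg m⁻⁴
  38–92 m: Δρ/Δz = 1.426/54 = 0.026 kg m⁻⁴
  92–134 m: Δρ/Δz = 0.599/42 = 0.014 kg m⁻⁴
The largest gradient is in the 38–92 m interval — the pycnocline.

38–92 m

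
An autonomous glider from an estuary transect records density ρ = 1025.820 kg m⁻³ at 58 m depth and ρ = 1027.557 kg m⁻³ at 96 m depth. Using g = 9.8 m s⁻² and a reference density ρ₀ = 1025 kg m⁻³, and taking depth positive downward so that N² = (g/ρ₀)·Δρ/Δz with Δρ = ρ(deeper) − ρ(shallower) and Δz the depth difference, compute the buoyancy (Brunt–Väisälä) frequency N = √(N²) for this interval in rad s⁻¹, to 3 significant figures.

0.0209 rad s⁻¹

Δρ = 1027.557 − 1025.820 = 1.737 kg m⁻³ over Δz = 96 − 58 = 38 m.
N² = (9.8/1025) × (1.737/38) = 4.3704 × 10⁻⁴ s⁻².
N = √(4.3704 × 10⁻⁴) = 0.020906 rad s⁻¹ ≈ 0.0209 rad s⁻¹.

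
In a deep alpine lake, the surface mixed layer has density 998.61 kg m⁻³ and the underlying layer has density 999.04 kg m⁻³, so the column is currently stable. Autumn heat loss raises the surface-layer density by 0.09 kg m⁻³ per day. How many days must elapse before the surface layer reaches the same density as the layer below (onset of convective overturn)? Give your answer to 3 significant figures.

Density deficit of the surface layer: 999.04 − 998.61 = 0.43 kg m⁻³.
Required change = 0.43 / 0.09 = 4.78 days.

4.78 days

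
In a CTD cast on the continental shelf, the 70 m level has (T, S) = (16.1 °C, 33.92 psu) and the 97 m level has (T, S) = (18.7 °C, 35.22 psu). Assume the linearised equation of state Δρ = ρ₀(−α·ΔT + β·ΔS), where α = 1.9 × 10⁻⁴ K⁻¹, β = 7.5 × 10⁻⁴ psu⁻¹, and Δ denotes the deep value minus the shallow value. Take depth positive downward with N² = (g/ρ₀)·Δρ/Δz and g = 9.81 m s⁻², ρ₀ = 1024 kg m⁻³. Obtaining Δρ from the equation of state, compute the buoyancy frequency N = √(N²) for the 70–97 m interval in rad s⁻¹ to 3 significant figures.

ΔT = +2.6 K, ΔS = +1.30 psu (deep − shallow).
Δρ/ρ₀ = −αΔT + βΔS = -4.94 × 10⁻⁴ + 9.75 × 10⁻⁴ = 4.81 × 10⁻⁴, so Δρ ≈ 0.4925 kg m⁻³.
N² = (g/ρ₀)·Δρ/Δz = g·(Δρ/ρ₀)/Δz = 9.81 × 4.81 × 10⁻⁴ / 27 = 1.7476 × 10⁻⁴ s⁻².
N = √(1.7476 × 10⁻⁴) = 0.013220 rad s⁻¹ ≈ 0.0132 rad s⁻¹.

0.0132 rad s⁻¹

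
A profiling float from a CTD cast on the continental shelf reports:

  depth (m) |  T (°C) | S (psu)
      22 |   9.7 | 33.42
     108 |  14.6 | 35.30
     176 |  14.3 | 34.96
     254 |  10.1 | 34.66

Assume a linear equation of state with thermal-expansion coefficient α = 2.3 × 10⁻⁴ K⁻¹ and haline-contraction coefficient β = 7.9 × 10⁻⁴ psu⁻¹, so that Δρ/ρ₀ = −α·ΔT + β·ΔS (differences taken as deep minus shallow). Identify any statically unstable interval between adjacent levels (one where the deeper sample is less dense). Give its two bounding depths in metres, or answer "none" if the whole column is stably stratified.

Evaluate Δρ/ρ₀ = −αΔT + βΔS across each adjacent pair:
  22–108 m: −αΔT+βΔS = −(2.3 × 10⁻⁴)(+4.9)+(7.9 × 10⁻⁴)(+1.88) = 3.6 × 10⁻⁴ → stable
  108–176 m: −αΔT+βΔS = −(2.3 × 10⁻⁴)(-0.3)+(7.9 × 10⁻⁴)(-0.34) = -2.0 × 10⁻⁴ → UNSTABLE
  176–254 m: −αΔT+βΔS = −(2.3 × 10⁻⁴)(-4.2)+(7.9 × 10⁻⁴)(-0.30) = 7.3 × 10⁻⁴ → stable
The 108–176 m interval has Δρ < 0: lighter water underlies denser water.

108–176 m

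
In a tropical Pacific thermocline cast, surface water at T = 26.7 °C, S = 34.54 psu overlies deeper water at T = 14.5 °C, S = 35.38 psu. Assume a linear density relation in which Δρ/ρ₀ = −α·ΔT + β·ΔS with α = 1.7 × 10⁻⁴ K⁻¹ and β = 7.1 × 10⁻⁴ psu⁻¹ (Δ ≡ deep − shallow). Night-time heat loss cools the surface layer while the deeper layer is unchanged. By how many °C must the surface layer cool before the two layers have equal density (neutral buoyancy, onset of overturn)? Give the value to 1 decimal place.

Neutral buoyancy requires Δρ = 0, i.e. −α(T_deep − T_surf′) + β(S_deep − S_surf) = 0.
T_surf′ = T_deep − (β/α)·ΔS = 14.5 − (7.1 × 10⁻⁴/1.7 × 10⁻⁴)·(+0.84) = 10.992 °C.
Cooling required: 26.7 − (10.992) = 15.708 °C.

15.7 °C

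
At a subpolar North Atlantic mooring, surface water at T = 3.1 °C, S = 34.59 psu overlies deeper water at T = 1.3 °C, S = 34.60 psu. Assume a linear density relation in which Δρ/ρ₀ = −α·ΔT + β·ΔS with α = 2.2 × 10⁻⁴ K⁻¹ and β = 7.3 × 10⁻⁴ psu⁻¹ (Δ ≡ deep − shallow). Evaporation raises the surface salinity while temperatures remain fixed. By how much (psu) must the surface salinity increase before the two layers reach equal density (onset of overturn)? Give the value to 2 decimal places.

0.55 psu

Neutral buoyancy requires −α(T_deep − T_surf) + β(S_deep − S_surf′) = 0.
S_surf′ = S_deep − (α/β)·ΔT = 34.60 − (2.2 × 10⁻⁴/7.3 × 10⁻⁴)·(-1.8) = 35.1425 psu.
Increase required: 35.1425 − 34.59 = 0.5525 psu.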